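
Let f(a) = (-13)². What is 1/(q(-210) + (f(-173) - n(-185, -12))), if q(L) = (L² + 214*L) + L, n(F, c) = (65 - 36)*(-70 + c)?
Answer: 1/1497 ≈ 0.00066800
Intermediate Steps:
f(a) = 169
n(F, c) = -2030 + 29*c (n(F, c) = 29*(-70 + c) = -2030 + 29*c)
q(L) = L² + 215*L
1/(q(-210) + (f(-173) - n(-185, -12))) = 1/(-210*(215 - 210) + (169 - (-2030 + 29*(-12)))) = 1/(-210*5 + (169 - (-2030 - 348))) = 1/(-1050 + (169 - 1*(-2378))) = 1/(-1050 + (169 + 2378)) = 1/(-1050 + 2547) = 1/1497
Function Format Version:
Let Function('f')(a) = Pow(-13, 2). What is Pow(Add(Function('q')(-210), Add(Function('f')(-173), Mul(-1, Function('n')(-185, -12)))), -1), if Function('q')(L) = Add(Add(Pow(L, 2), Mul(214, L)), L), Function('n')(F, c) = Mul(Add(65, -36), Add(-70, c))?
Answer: Rational(1, 1497) ≈ 0.00066800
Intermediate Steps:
Function('f')(a) = 169
Function('n')(F, c) = Add(-2030, Mul(29, c)) (Function('n')(F, c) = Mul(29, Add(-70, c)) = Add(-2030, Mul(29, c)))
Function('q')(L) = Add(Pow(L, 2), Mul(215, L))
Pow(Add(Function('q')(-210), Add(Function('f')(-173), Mul(-1, Function('n')(-185, -12)))), -1) = Pow(Add(Mul(-210, Add(215, -210)), Add(169, Mul(-1, Add(-2030, Mul(29, -12))))), -1) = Pow(Add(Mul(-210, 5), Add(169, Mul(-1, Add(-2030, -348)))), -1) = Pow(Add(-1050, Add(169, Mul(-1, -2378))), -1) = Pow(Add(-1050, Add(169, 2378)), -1) = Pow(Add(-1050, 2547), -1) = Pow(1497, -1) = Rational(1, 1497)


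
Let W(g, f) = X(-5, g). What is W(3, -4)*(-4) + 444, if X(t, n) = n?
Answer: 432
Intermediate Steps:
W(g, f) = g
W(3, -4)*(-4) + 444 = 3*(-4) + 444 = -12 + 444 = 432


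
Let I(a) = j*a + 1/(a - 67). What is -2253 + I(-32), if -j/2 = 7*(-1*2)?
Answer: -311752/99 ≈ -3149.0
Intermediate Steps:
j = 28 (j = -14*(-1*2) = -14*(-2) = -2*(-14) = 28)
I(a) = 1/(-67 + a) + 28*a (I(a) = 28*a + 1/(a - 67) = 28*a + 1/(-67 + a) = 1/(-67 + a) + 28*a)
-2253 + I(-32) = -2253 + (1 - 1876*(-32) + 28*(-32)**2)/(-67 - 32) = -2253 + (1 + 60032 + 28*1024)/(-99) = -2253 - (1 + 60032 + 28672)/99 = -2253 - 1/99*88705 = -2253 - 88705/99 = -311752/99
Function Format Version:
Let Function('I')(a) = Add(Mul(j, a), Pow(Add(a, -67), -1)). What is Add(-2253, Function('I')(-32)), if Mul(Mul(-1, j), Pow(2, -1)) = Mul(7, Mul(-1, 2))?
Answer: Rational(-311752, 99) ≈ -3149.0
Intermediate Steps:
j = 28 (j = Mul(-2, Mul(7, Mul(-1, 2))) = Mul(-2, Mul(7, -2)) = Mul(-2, -14) = 28)
Function('I')(a) = Add(Pow(Add(-67, a), -1), Mul(28, a)) (Function('I')(a) = Add(Mul(28, a), Pow(Add(a, -67), -1)) = Add(Mul(28, a), Pow(Add(-67, a), -1)) = Add(Pow(Add(-67, a), -1), Mul(28, a)))
Add(-2253, Function('I')(-32)) = Add(-2253, Mul(Pow(Add(-67, -32), -1), Add(1, Mul(-1876, -32), Mul(28, Pow(-32, 2))))) = Add(-2253, Mul(Pow(-99, -1), Add(1, 60032, Mul(28, 1024)))) = Add(-2253, Mul(Rational(-1, 99), Add(1, 60032, 28672))) = Add(-2253, Mul(Rational(-1, 99), 88705)) = Add(-2253, Rational(-88705, 99)) = Rational(-311752, 99)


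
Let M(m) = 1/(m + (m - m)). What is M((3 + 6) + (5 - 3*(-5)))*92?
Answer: 92/29 ≈ 3.1724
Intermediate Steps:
M(m) = 1/m (M(m) = 1/(m + 0) = 1/m)
M((3 + 6) + (5 - 3*(-5)))*92 = 92/((3 + 6) + (5 - 3*(-5))) = 92/(9 + (5 + 15)) = 92/(9 + 20) = 92/29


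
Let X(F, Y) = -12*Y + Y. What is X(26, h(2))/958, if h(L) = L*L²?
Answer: -44/479 ≈ -0.091858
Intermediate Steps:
h(L) = L³
X(F, Y) = -11*Y
X(26, h(2))/958 = -11*2³/958 = -11*8*(1/958) = -88*1/958 = -44/479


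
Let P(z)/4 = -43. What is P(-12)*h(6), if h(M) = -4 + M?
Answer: -344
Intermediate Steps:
P(z) = -172 (P(z) = 4*(-43) = -172)
P(-12)*h(6) = -172*(-4 + 6) = -172*2 = -344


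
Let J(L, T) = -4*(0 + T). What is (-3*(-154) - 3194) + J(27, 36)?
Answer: -2876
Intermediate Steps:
J(L, T) = -4*T
(-3*(-154) - 3194) + J(27, 36) = (-3*(-154) - 3194) - 4*36 = (462 - 3194) - 144 = -2732 - 144 = -2876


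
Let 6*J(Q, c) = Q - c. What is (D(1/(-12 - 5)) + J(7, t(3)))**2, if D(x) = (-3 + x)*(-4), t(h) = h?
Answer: 432964/2601 ≈ 166.46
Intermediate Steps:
J(Q, c) = -c/6 + Q/6 (J(Q, c) = (Q - c)/6 = -c/6 + Q/6)
D(x) = 12 - 4*x
(D(1/(-12 - 5)) + J(7, t(3)))**2 = ((12 - 4/(-12 - 5)) + (-1/6*3 + (1/6)*7))**2 = ((12 - 4/(-17)) + (-1/2 + 7/6))**2 = ((12 - 4*(-1/17)) + 2/3)**2 = ((12 + 4/17) + 2/3)**2 = (208/17 + 2/3)**2 = (658/51)**2 = 432964/2601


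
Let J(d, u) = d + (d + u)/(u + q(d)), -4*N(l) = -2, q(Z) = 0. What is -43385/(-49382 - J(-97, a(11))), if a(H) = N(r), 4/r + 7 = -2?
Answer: 43385/49092 ≈ 0.88375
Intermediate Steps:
r = -4/9 (r = 4/(-7 - 2) = 4/(-9) = 4*(-⅑) = -4/9 ≈ -0.44444)
N(l) = ½ (N(l) = -¼*(-2) = ½)
a(H) = ½
J(d, u) = d + (d + u)/u (J(d, u) = d + (d + u)/(u + 0) = d + (d + u)/u)
-43385/(-49382 - J(-97, a(11))) = -43385/(-49382 - (1 - 97 - 97/½)) = -43385/(-49382 - (1 - 97 - 97*2)) = -43385/(-49382 - (1 - 97 - 194)) = -43385/(-49382 - 1*(-290)) = -43385/(-49382 + 290) = -43385/(-49092) = -43385*(-1/49092) = 43385/49092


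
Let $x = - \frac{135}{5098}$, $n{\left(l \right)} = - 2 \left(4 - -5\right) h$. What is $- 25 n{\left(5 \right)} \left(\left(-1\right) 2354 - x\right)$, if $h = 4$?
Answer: $- \frac{10800501300}{2549} \approx -4.2372 \cdot 10^{6}$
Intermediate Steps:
$n{\left(l \right)} = -72$ ($n{\left(l \right)} = - 2 \left(4 - -5\right) 4 = - 2 \left(4 + 5\right) 4 = \left(-2\right) 9 \cdot 4 = \left(-18\right) 4 = -72$)
$x = - \frac{135}{5098}$ ($x = \left(-135\right) \frac{1}{5098} = - \frac{135}{5098} \approx -0.026481$)
$- 25 n{\left(5 \right)} \left(\left(-1\right) 2354 - x\right) = \left(-25\right) \left(-72\right) \left(\left(-1\right) 2354 - - \frac{135}{5098}\right) = 1800 \left(-2354 + \frac{135}{5098}\right) = 1800 \left(- \frac{12000557}{5098}\right) = - \frac{10800501300}{2549}$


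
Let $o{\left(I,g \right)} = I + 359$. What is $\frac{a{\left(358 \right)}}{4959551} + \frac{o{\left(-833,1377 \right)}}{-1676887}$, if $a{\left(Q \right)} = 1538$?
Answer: $\frac{4929879380}{8316606597737} \approx 0.00059278$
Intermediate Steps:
$o{\left(I,g \right)} = 359 + I$
$\frac{a{\left(358 \right)}}{4959551} + \frac{o{\left(-833,1377 \right)}}{-1676887} = \frac{1538}{4959551} + \frac{359 - 833}{-1676887} = 1538 \cdot \frac{1}{4959551} - - \frac{474}{1676887} = \frac{1538}{4959551} + \frac{474}{1676887} = \frac{4929879380}{8316606597737}$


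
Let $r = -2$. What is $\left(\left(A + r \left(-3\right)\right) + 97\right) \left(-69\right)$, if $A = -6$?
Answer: $-6693$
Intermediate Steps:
$\left(\left(A + r \left(-3\right)\right) + 97\right) \left(-69\right) = \left(\left(-6 - -6\right) + 97\right) \left(-69\right) = \left(\left(-6 + 6\right) + 97\right) \left(-69\right) = \left(0 + 97\right) \left(-69\right) = 97 \left(-69\right) = -6693$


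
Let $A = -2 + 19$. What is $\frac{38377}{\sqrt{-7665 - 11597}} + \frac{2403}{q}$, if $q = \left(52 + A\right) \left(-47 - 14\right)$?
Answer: $- \frac{801}{1403} - \frac{38377 i \sqrt{19262}}{19262} \approx -0.57092 - 276.52 i$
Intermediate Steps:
$A = 17$
$q = -4209$ ($q = \left(52 + 17\right) \left(-47 - 14\right) = 69 \left(-61\right) = -4209$)
$\frac{38377}{\sqrt{-7665 - 11597}} + \frac{2403}{q} = \frac{38377}{\sqrt{-7665 - 11597}} + \frac{2403}{-4209} = \frac{38377}{\sqrt{-19262}} + 2403 \left(- \frac{1}{4209}\right) = \frac{38377}{i \sqrt{19262}} - \frac{801}{1403} = 38377 \left(- \frac{i \sqrt{19262}}{19262}\right) - \frac{801}{1403} = - \frac{38377 i \sqrt{19262}}{19262} - \frac{801}{1403} = - \frac{801}{1403} - \frac{38377 i \sqrt{19262}}{19262}$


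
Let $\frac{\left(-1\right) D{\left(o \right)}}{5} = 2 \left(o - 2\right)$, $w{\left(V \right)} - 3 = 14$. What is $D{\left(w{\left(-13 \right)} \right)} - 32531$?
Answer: $-32681$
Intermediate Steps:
$w{\left(V \right)} = 17$ ($w{\left(V \right)} = 3 + 14 = 17$)
$D{\left(o \right)} = 20 - 10 o$ ($D{\left(o \right)} = - 5 \cdot 2 \left(o - 2\right) = - 5 \cdot 2 \left(-2 + o\right) = - 5 \left(-4 + 2 o\right) = 20 - 10 o$)
$D{\left(w{\left(-13 \right)} \right)} - 32531 = \left(20 - 170\right) - 32531 = -150 - 32531 = -32681$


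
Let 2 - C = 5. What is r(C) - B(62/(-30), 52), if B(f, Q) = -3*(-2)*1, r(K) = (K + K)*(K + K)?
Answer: 30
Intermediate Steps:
C = -3 (C = 2 - 1*5 = 2 - 5 = -3)
r(K) = 4*K² (r(K) = (2*K)*(2*K) = 4*K²)
B(f, Q) = 6 (B(f, Q) = 6*1 = 6)
r(C) - B(62/(-30), 52) = 4*(-3)² - 1*6 = 4*9 - 6 = 36 - 6 = 30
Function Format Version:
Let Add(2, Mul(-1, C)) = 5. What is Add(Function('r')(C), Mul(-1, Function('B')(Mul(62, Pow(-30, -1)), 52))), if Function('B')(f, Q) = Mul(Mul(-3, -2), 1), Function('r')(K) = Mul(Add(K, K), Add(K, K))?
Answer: 30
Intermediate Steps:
C = -3 (C = Add(2, Mul(-1, 5)) = Add(2, -5) = -3)
Function('r')(K) = Mul(4, Pow(K, 2)) (Function('r')(K) = Mul(Mul(2, K), Mul(2, K)) = Mul(4, Pow(K, 2)))
Function('B')(f, Q) = 6 (Function('B')(f, Q) = Mul(6, 1) = 6)
Add(Function('r')(C), Mul(-1, Function('B')(Mul(62, Pow(-30, -1)), 52))) = Add(Mul(4, Pow(-3, 2)), Mul(-1, 6)) = Add(Mul(4, 9), -6) = Add(36, -6) = 30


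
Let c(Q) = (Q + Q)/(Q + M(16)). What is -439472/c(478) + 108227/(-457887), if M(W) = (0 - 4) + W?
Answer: -24650519035093/109434993 ≈ -2.2525e+5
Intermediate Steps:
M(W) = -4 + W
c(Q) = 2*Q/(12 + Q) (c(Q) = (Q + Q)/(Q + (-4 + 16)) = (2*Q)/(Q + 12) = (2*Q)/(12 + Q) = 2*Q/(12 + Q))
-439472/c(478) + 108227/(-457887) = -439472/(2*478/(12 + 478)) + 108227/(-457887) = -439472/(2*478/490) + 108227*(-1/457887) = -439472/(2*478*(1/490)) - 108227/457887 = -439472/478/245 - 108227/457887 = -439472*245/478 - 108227/457887 = -53835320/239 - 108227/457887 = -24650519035093/109434993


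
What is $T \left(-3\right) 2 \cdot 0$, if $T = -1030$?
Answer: $0$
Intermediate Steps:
$T \left(-3\right) 2 \cdot 0 = - 1030 \left(-3\right) 2 \cdot 0 = - 1030 \left(\left(-6\right) 0\right) = \left(-1030\right) 0 = 0$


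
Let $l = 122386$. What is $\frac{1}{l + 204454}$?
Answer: $\frac{1}{326840} \approx 3.0596 \cdot 10^{-6}$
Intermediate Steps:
$\frac{1}{l + 204454} = \frac{1}{122386 + 204454} = \frac{1}{326840}$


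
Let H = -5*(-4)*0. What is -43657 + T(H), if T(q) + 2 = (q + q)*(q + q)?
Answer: -43659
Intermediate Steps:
H = 0 (H = 20*0 = 0)
T(q) = -2 + 4*q² (T(q) = -2 + (q + q)*(q + q) = -2 + (2*q)*(2*q) = -2 + 4*q²)
-43657 + T(H) = -43657 + (-2 + 4*0²) = -43657 + (-2 + 4*0) = -43657 + (-2 + 0) = -43657 - 2 = -43659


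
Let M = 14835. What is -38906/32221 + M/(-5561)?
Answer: -99193543/25597283 ≈ -3.8752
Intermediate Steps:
-38906/32221 + M/(-5561) = -38906/32221 + 14835/(-5561) = -38906*1/32221 + 14835*(-1/5561) = -5558/4603 - 14835/5561 = -99193543/25597283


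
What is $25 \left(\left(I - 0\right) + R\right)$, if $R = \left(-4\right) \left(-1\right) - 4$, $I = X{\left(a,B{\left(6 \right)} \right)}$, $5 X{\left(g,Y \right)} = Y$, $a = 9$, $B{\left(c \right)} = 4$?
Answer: $20$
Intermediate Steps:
$X{\left(g,Y \right)} = \frac{Y}{5}$
$I = \frac{4}{5}$ ($I = \frac{1}{5} \cdot 4 = \frac{4}{5} \approx 0.8$)
$R = 0$ ($R = 4 - 4 = 0$)
$25 \left(\left(I - 0\right) + R\right) = 25 \left(\left(\frac{4}{5} - 0\right) + 0\right) = 25 \left(\left(\frac{4}{5} + \left(5 - 5\right)\right) + 0\right) = 25 \left(\left(\frac{4}{5} + 0\right) + 0\right) = 25 \left(\frac{4}{5} + 0\right) = 25 \cdot \frac{4}{5} = 20$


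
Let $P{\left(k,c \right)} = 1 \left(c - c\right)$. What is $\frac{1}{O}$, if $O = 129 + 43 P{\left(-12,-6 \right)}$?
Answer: $\frac{1}{129} \approx 0.0077519$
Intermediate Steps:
$P{\left(k,c \right)} = 0$ ($P{\left(k,c \right)} = 1 \cdot 0 = 0$)
$O = 129$ ($O = 129 + 43 \cdot 0 = 129 + 0 = 129$)
$\frac{1}{O} = \frac{1}{129}$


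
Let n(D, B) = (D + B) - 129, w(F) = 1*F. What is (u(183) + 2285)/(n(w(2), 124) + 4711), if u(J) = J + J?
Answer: 241/428 ≈ 0.56308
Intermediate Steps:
w(F) = F
n(D, B) = -129 + B + D (n(D, B) = (B + D) - 129 = -129 + B + D)
u(J) = 2*J
(u(183) + 2285)/(n(w(2), 124) + 4711) = (2*183 + 2285)/((-129 + 124 + 2) + 4711) = (366 + 2285)/(-3 + 4711) = 2651/4708 = 2651*(1/4708) = 241/428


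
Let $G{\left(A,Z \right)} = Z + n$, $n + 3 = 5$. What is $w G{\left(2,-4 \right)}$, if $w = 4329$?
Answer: $-8658$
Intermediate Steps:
$n = 2$ ($n = -3 + 5 = 2$)
$G{\left(A,Z \right)} = 2 + Z$ ($G{\left(A,Z \right)} = Z + 2 = 2 + Z$)
$w G{\left(2,-4 \right)} = 4329 \left(2 - 4\right) = 4329 \left(-2\right) = -8658$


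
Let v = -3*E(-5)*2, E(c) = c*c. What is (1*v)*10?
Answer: -1500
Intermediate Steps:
E(c) = c²
v = -150 (v = -3*(-5)²*2 = -3*25*2 = -75*2 = -150)
(1*v)*10 = (1*(-150))*10 = -150*10 = -1500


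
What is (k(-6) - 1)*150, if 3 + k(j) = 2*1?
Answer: -300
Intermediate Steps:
k(j) = -1 (k(j) = -3 + 2*1 = -3 + 2 = -1)
(k(-6) - 1)*150 = (-1 - 1)*150 = -2*150 = -300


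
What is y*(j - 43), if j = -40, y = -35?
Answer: 2905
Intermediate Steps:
y*(j - 43) = -35*(-40 - 43) = -35*(-83) = 2905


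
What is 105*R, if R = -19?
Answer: -1995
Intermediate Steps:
105*R = 105*(-19) = -1995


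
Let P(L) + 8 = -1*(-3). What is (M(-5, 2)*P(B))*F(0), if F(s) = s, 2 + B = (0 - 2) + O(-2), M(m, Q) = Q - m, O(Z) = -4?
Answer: 0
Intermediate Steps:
B = -8 (B = -2 + ((0 - 2) - 4) = -2 + (-2 - 4) = -2 - 6 = -8)
P(L) = -5 (P(L) = -8 - 1*(-3) = -8 + 3 = -5)
(M(-5, 2)*P(B))*F(0) = ((2 - 1*(-5))*(-5))*0 = ((2 + 5)*(-5))*0 = (7*(-5))*0 = -35*0 = 0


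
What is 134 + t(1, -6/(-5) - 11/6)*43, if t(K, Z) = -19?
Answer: -683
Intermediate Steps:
134 + t(1, -6/(-5) - 11/6)*43 = 134 - 19*43 = 134 - 817 = -683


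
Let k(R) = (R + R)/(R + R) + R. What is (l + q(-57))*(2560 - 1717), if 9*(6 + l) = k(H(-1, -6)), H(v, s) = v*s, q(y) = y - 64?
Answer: -319216/3 ≈ -1.0641e+5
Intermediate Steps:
q(y) = -64 + y
H(v, s) = s*v
k(R) = 1 + R (k(R) = (2*R)/((2*R)) + R = (2*R)*(1/(2*R)) + R = 1 + R)
l = -47/9 (l = -6 + (1 - 6*(-1))/9 = -6 + (1 + 6)/9 = -6 + (⅑)*7 = -6 + 7/9 = -47/9 ≈ -5.2222)
(l + q(-57))*(2560 - 1717) = (-47/9 + (-64 - 57))*(2560 - 1717) = (-47/9 - 121)*843 = -1136/9*843 = -319216/3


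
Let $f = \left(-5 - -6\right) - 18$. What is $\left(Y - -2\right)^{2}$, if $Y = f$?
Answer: $225$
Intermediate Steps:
$f = -17$ ($f = \left(-5 + 6\right) - 18 = 1 - 18 = -17$)
$Y = -17$
$\left(Y - -2\right)^{2} = \left(-17 - -2\right)^{2} = \left(-17 + \left(6 - 4\right)\right)^{2} = \left(-17 + 2\right)^{2} = \left(-15\right)^{2} = 225$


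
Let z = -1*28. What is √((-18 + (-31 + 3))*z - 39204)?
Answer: 2*I*√9479 ≈ 194.72*I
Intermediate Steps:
z = -28
√((-18 + (-31 + 3))*z - 39204) = √((-18 + (-31 + 3))*(-28) - 39204) = √((-18 - 28)*(-28) - 39204) = √(-46*(-28) - 39204) = √(1288 - 39204) = √(-37916) = 2*I*√9479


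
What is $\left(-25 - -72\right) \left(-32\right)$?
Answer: $-1504$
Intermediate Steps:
$\left(-25 - -72\right) \left(-32\right) = \left(-25 + 72\right) \left(-32\right) = 47 \left(-32\right) = -1504$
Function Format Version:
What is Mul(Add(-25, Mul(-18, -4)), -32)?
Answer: -1504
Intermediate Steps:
Mul(Add(-25, Mul(-18, -4)), -32) = Mul(Add(-25, 72), -32) = Mul(47, -32) = -1504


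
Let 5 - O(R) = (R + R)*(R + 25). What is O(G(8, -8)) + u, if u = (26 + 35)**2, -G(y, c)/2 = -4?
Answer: 3198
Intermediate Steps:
G(y, c) = 8 (G(y, c) = -2*(-4) = 8)
O(R) = 5 - 2*R*(25 + R) (O(R) = 5 - (R + R)*(R + 25) = 5 - 2*R*(25 + R))
u = 3721 (u = 61**2 = 3721)
O(G(8, -8)) + u = (5 - 50*8 - 2*8**2) + 3721 = (5 - 400 - 2*64) + 3721 = (5 - 400 - 128) + 3721 = -523 + 3721 = 3198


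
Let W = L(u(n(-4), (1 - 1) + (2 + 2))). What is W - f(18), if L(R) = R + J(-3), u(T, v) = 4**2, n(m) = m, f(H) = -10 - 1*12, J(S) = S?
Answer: 35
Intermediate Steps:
f(H) = -22 (f(H) = -10 - 12 = -22)
u(T, v) = 16
L(R) = -3 + R (L(R) = R - 3 = -3 + R)
W = 13 (W = -3 + 16 = 13)
W - f(18) = 13 - 1*(-22) = 13 + 22 = 35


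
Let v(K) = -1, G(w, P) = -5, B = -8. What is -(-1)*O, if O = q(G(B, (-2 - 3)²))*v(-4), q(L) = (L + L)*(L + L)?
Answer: -100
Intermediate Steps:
q(L) = 4*L² (q(L) = (2*L)*(2*L) = 4*L²)
O = -100 (O = (4*(-5)²)*(-1) = (4*25)*(-1) = 100*(-1) = -100)
-(-1)*O = -(-1)*(-100) = -1*100 = -100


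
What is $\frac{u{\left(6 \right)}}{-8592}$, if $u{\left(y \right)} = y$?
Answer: $- \frac{1}{1432} \approx -0.00069832$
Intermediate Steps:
$\frac{u{\left(6 \right)}}{-8592} = \frac{1}{-8592} \cdot 6 = \left(- \frac{1}{8592}\right) 6 = - \frac{1}{1432}$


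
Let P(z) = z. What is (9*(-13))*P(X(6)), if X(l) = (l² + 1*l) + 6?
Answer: -5616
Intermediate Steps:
X(l) = 6 + l + l² (X(l) = (l² + l) + 6 = (l + l²) + 6 = 6 + l + l²)
(9*(-13))*P(X(6)) = (9*(-13))*(6 + 6 + 6²) = -117*(6 + 6 + 36) = -117*48 = -5616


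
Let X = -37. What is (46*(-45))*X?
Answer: 76590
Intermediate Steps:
(46*(-45))*X = (46*(-45))*(-37) = -2070*(-37) = 76590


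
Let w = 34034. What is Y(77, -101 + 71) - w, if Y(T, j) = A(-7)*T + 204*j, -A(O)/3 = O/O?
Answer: -40385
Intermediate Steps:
A(O) = -3 (A(O) = -3*O/O = -3*1 = -3)
Y(T, j) = -3*T + 204*j
Y(77, -101 + 71) - w = (-3*77 + 204*(-101 + 71)) - 1*34034 = (-231 + 204*(-30)) - 34034 = (-231 - 6120) - 34034 = -6351 - 34034 = -40385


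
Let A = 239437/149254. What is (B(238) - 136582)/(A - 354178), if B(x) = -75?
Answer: 20396603878/52862243775 ≈ 0.38584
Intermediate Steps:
A = 239437/149254 (A = 239437*(1/149254) = 239437/149254 ≈ 1.6042)
(B(238) - 136582)/(A - 354178) = (-75 - 136582)/(239437/149254 - 354178) = -136657/(-52862243775/149254) = -136657*(-149254/52862243775) = 20396603878/52862243775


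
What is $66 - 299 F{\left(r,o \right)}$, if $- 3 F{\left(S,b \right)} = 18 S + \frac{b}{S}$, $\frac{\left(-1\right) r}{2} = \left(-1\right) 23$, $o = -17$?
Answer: $\frac{495319}{6} \approx 82553.0$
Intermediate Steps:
$r = 46$ ($r = - 2 \left(\left(-1\right) 23\right) = \left(-2\right) \left(-23\right) = 46$)
$F{\left(S,b \right)} = - 6 S - \frac{b}{3 S}$ ($F{\left(S,b \right)} = - \frac{18 S + \frac{b}{S}}{3} = - 6 S - \frac{b}{3 S}$)
$66 - 299 F{\left(r,o \right)} = 66 - 299 \left(\left(-6\right) 46 - - \frac{17}{3 \cdot 46}\right) = 66 - 299 \left(-276 - \left(- \frac{17}{3}\right) \frac{1}{46}\right) = 66 - 299 \left(-276 + \frac{17}{138}\right) = 66 - - \frac{494923}{6} = 66 + \frac{494923}{6} = \frac{495319}{6}$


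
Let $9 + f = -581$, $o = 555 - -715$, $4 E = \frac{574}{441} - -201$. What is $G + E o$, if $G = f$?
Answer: $\frac{8018735}{126} \approx 63641.0$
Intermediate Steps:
$E = \frac{12745}{252}$ ($E = \frac{\frac{574}{441} - -201}{4} = \frac{574 \cdot \frac{1}{441} + 201}{4} = \frac{\frac{82}{63} + 201}{4} = \frac{1}{4} \cdot \frac{12745}{63} = \frac{12745}{252} \approx 50.575$)
$o = 1270$ ($o = 555 + 715 = 1270$)
$f = -590$ ($f = -9 - 581 = -590$)
$G = -590$
$G + E o = -590 + \frac{12745}{252} \cdot 1270 = -590 + \frac{8093075}{126} = \frac{8018735}{126}$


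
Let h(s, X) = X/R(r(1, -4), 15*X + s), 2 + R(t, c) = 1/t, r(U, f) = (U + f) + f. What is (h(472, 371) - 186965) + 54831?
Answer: -1984607/15 ≈ -1.3231e+5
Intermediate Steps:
r(U, f) = U + 2*f
R(t, c) = -2 + 1/t
h(s, X) = -7*X/15 (h(s, X) = X/(-2 + 1/(1 + 2*(-4))) = X/(-2 + 1/(1 - 8)) = X/(-2 + 1/(-7)) = X/(-2 - 1/7) = X/(-15/7) = X*(-7/15) = -7*X/15)
(h(472, 371) - 186965) + 54831 = (-7/15*371 - 186965) + 54831 = (-2597/15 - 186965) + 54831 = -2807072/15 + 54831 = -1984607/15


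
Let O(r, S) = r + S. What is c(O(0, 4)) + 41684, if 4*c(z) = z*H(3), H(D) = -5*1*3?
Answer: 41669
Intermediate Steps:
H(D) = -15 (H(D) = -5*3 = -15)
O(r, S) = S + r
c(z) = -15*z/4 (c(z) = (z*(-15))/4 = (-15*z)/4 = -15*z/4)
c(O(0, 4)) + 41684 = -15*(4 + 0)/4 + 41684 = -15/4*4 + 41684 = -15 + 41684 = 41669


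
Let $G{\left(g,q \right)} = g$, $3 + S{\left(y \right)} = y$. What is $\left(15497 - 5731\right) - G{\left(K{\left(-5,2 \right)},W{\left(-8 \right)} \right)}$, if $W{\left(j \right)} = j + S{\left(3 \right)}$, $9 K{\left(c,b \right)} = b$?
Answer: $\frac{87892}{9} \approx 9765.8$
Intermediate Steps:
$K{\left(c,b \right)} = \frac{b}{9}$
$S{\left(y \right)} = -3 + y$
$W{\left(j \right)} = j$ ($W{\left(j \right)} = j + \left(-3 + 3\right) = j + 0 = j$)
$\left(15497 - 5731\right) - G{\left(K{\left(-5,2 \right)},W{\left(-8 \right)} \right)} = \left(15497 - 5731\right) - \frac{1}{9} \cdot 2 = 9766 - \frac{2}{9} = \frac{87892}{9}$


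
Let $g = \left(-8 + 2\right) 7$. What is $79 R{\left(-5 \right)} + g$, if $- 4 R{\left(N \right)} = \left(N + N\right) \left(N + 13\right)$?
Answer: $1538$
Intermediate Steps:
$g = -42$ ($g = \left(-6\right) 7 = -42$)
$R{\left(N \right)} = - \frac{N \left(13 + N\right)}{2}$ ($R{\left(N \right)} = - \frac{\left(N + N\right) \left(N + 13\right)}{4} = - \frac{2 N \left(13 + N\right)}{4} = - \frac{N \left(13 + N\right)}{2}$)
$79 R{\left(-5 \right)} + g = 79 \left(\left(- \frac{1}{2}\right) \left(-5\right) \left(13 - 5\right)\right) - 42 = 79 \left(\left(- \frac{1}{2}\right) \left(-5\right) 8\right) - 42 = 79 \cdot 20 - 42 = 1580 - 42 = 1538$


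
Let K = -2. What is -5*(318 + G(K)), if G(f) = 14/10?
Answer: -1597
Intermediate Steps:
G(f) = 7/5 (G(f) = 14*(⅒) = 7/5)
-5*(318 + G(K)) = -5*(318 + 7/5) = -5*1597/5 = -1597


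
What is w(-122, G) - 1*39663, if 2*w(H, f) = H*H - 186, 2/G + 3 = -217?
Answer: -32314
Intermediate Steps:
G = -1/110 (G = 2/(-3 - 217) = 2/(-220) = 2*(-1/220) = -1/110 ≈ -0.0090909)
w(H, f) = -93 + H**2/2 (w(H, f) = (H*H - 186)/2 = (H**2 - 186)/2 = (-186 + H**2)/2 = -93 + H**2/2)
w(-122, G) - 1*39663 = (-93 + (1/2)*(-122)**2) - 1*39663 = (-93 + (1/2)*14884) - 39663 = (-93 + 7442) - 39663 = 7349 - 39663 = -32314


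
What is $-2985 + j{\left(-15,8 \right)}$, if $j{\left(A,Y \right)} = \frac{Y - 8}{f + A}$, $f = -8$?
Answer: $-2985$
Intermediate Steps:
$j{\left(A,Y \right)} = \frac{-8 + Y}{-8 + A}$ ($j{\left(A,Y \right)} = \frac{Y - 8}{-8 + A} = \frac{-8 + Y}{-8 + A}$)
$-2985 + j{\left(-15,8 \right)} = -2985 + \frac{-8 + 8}{-8 - 15} = -2985 + \frac{1}{-23} \cdot 0 = -2985 - 0 = -2985 + 0 = -2985$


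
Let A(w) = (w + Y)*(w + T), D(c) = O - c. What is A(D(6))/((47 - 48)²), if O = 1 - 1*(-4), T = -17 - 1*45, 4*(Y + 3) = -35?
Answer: 3213/4 ≈ 803.25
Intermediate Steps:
Y = -47/4 (Y = -3 + (¼)*(-35) = -3 - 35/4 = -47/4 ≈ -11.750)
T = -62 (T = -17 - 45 = -62)
O = 5 (O = 1 + 4 = 5)
D(c) = 5 - c
A(w) = (-62 + w)*(-47/4 + w) (A(w) = (w - 47/4)*(w - 62) = (-47/4 + w)*(-62 + w) = (-62 + w)*(-47/4 + w))
A(D(6))/((47 - 48)²) = (1457/2 + (5 - 1*6)² - 295*(5 - 1*6)/4)/((47 - 48)²) = (1457/2 + (5 - 6)² - 295*(5 - 6)/4)/((-1)²) = (1457/2 + (-1)² - 295/4*(-1))/1 = (1457/2 + 1 + 295/4)*1 = (3213/4)*1 = 3213/4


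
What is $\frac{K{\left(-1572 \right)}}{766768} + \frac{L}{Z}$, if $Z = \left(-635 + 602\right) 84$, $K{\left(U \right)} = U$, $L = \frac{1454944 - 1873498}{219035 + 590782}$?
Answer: $- \frac{7425721733}{3984376302676} \approx -0.0018637$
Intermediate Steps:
$L = - \frac{139518}{269939}$ ($L = - \frac{418554}{809817} = \left(-418554\right) \frac{1}{809817} = - \frac{139518}{269939} \approx -0.51685$)
$Z = -2772$ ($Z = \left(-33\right) 84 = -2772$)
$\frac{K{\left(-1572 \right)}}{766768} + \frac{L}{Z} = - \frac{1572}{766768} - \frac{139518}{269939 \left(-2772\right)} = \left(-1572\right) \frac{1}{766768} - - \frac{7751}{41570606} = - \frac{393}{191692} + \frac{7751}{41570606} = - \frac{7425721733}{3984376302676}$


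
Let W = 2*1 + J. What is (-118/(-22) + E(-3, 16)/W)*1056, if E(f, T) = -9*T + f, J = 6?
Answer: -13740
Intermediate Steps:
W = 8 (W = 2*1 + 6 = 2 + 6 = 8)
E(f, T) = f - 9*T
(-118/(-22) + E(-3, 16)/W)*1056 = (-118/(-22) + (-3 - 9*16)/8)*1056 = (-118*(-1/22) + (-3 - 144)*(1/8))*1056 = (59/11 - 147*1/8)*1056 = (59/11 - 147/8)*1056 = -1145/88*1056 = -13740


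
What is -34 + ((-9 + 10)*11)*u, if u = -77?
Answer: -881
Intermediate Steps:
-34 + ((-9 + 10)*11)*u = -34 + ((-9 + 10)*11)*(-77) = -34 + (1*11)*(-77) = -34 + 11*(-77) = -34 - 847 = -881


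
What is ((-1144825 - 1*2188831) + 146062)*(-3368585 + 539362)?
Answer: 9018414259462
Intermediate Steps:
((-1144825 - 1*2188831) + 146062)*(-3368585 + 539362) = ((-1144825 - 2188831) + 146062)*(-2829223) = (-3333656 + 146062)*(-2829223) = -3187594*(-2829223) = 9018414259462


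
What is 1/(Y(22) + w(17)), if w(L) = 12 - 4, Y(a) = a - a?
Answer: 1/8 ≈ 0.12500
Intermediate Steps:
Y(a) = 0
w(L) = 8
1/(Y(22) + w(17)) = 1/(0 + 8) = 1/8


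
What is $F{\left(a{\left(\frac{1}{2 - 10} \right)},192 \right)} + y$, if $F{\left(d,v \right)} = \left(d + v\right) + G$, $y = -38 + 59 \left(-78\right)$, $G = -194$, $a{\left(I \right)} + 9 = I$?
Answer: $- \frac{37209}{8} \approx -4651.1$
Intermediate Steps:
$a{\left(I \right)} = -9 + I$
$y = -4640$ ($y = -38 - 4602 = -4640$)
$F{\left(d,v \right)} = -194 + d + v$ ($F{\left(d,v \right)} = \left(d + v\right) - 194 = -194 + d + v$)
$F{\left(a{\left(\frac{1}{2 - 10} \right)},192 \right)} + y = \left(-194 - \left(9 - \frac{1}{2 - 10}\right) + 192\right) - 4640 = \left(-194 - \left(9 - \frac{1}{-8}\right) + 192\right) - 4640 = \left(-194 - \frac{73}{8} + 192\right) - 4640 = - \frac{89}{8} - 4640 = - \frac{37209}{8}$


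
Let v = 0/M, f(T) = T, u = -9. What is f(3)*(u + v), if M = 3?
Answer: -27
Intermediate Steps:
v = 0 (v = 0/3 = 0*(1/3) = 0)
f(3)*(u + v) = 3*(-9 + 0) = 3*(-9) = -27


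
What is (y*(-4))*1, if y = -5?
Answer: 20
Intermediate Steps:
(y*(-4))*1 = -5*(-4)*1 = 20*1 = 20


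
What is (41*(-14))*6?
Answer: -3444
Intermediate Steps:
(41*(-14))*6 = -574*6 = -3444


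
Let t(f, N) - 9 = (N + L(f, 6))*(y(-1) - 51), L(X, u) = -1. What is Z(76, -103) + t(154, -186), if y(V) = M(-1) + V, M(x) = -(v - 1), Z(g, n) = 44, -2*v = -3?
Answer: 19741/2 ≈ 9870.5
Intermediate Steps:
v = 3/2 (v = -½*(-3) = 3/2 ≈ 1.5000)
M(x) = -½ (M(x) = -(3/2 - 1) = -1*½ = -½)
y(V) = -½ + V
t(f, N) = 123/2 - 105*N/2 (t(f, N) = 9 + (N - 1)*((-½ - 1) - 51) = 9 + (-1 + N)*(-3/2 - 51) = 9 + (-1 + N)*(-105/2) = 9 + (105/2 - 105*N/2) = 123/2 - 105*N/2)
Z(76, -103) + t(154, -186) = 44 + (123/2 - 105/2*(-186)) = 44 + (123/2 + 9765) = 44 + 19653/2 = 19741/2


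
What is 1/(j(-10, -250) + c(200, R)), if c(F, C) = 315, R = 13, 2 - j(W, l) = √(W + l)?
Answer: 317/100749 + 2*I*√65/100749 ≈ 0.0031464 + 0.00016005*I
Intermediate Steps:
j(W, l) = 2 - √(W + l)
1/(j(-10, -250) + c(200, R)) = 1/((2 - √(-10 - 250)) + 315) = 1/((2 - √(-260)) + 315) = 1/((2 - 2*I*√65) + 315) = 1/(317 - 2*I*√65)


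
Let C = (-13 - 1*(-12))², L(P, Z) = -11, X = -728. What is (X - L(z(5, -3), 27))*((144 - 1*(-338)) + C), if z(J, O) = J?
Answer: -346311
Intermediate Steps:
C = 1 (C = (-13 + 12)² = (-1)² = 1)
(X - L(z(5, -3), 27))*((144 - 1*(-338)) + C) = (-728 - 1*(-11))*((144 - 1*(-338)) + 1) = (-728 + 11)*((144 + 338) + 1) = -717*(482 + 1) = -717*483 = -346311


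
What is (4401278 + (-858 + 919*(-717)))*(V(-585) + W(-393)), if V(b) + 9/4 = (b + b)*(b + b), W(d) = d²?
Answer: 22798389180339/4 ≈ 5.6996e+12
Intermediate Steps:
V(b) = -9/4 + 4*b² (V(b) = -9/4 + (b + b)*(b + b) = -9/4 + (2*b)*(2*b) = -9/4 + 4*b²)
(4401278 + (-858 + 919*(-717)))*(V(-585) + W(-393)) = (4401278 + (-858 + 919*(-717)))*((-9/4 + 4*(-585)²) + (-393)²) = (4401278 + (-858 - 658923))*((-9/4 + 4*342225) + 154449) = (4401278 - 659781)*((-9/4 + 1368900) + 154449) = 3741497*(5475591/4 + 154449) = 3741497*(6093387/4) = 22798389180339/4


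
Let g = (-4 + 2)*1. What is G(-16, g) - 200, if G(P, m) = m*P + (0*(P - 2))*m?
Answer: -168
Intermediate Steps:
g = -2 (g = -2*1 = -2)
G(P, m) = P*m (G(P, m) = P*m + (0*(-2 + P))*m = P*m + 0*m = P*m + 0 = P*m)
G(-16, g) - 200 = -16*(-2) - 200 = 32 - 200 = -168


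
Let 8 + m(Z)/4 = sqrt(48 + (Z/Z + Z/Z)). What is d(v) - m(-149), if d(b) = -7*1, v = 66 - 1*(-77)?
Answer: 25 - 20*sqrt(2) ≈ -3.2843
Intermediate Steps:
v = 143 (v = 66 + 77 = 143)
m(Z) = -32 + 20*sqrt(2) (m(Z) = -32 + 4*sqrt(48 + (Z/Z + Z/Z)) = -32 + 4*sqrt(48 + (1 + 1)) = -32 + 4*sqrt(48 + 2) = -32 + 4*sqrt(50) = -32 + 4*(5*sqrt(2)) = -32 + 20*sqrt(2))
d(b) = -7
d(v) - m(-149) = -7 - (-32 + 20*sqrt(2)) = -7 + (32 - 20*sqrt(2)) = 25 - 20*sqrt(2)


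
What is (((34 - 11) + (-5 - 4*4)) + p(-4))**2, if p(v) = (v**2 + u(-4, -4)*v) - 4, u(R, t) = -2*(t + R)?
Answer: 2500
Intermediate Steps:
u(R, t) = -2*R - 2*t (u(R, t) = -2*(R + t) = -2*R - 2*t)
p(v) = -4 + v**2 + 16*v (p(v) = (v**2 + (-2*(-4) - 2*(-4))*v) - 4 = (v**2 + (8 + 8)*v) - 4 = (v**2 + 16*v) - 4 = -4 + v**2 + 16*v)
(((34 - 11) + (-5 - 4*4)) + p(-4))**2 = (((34 - 11) + (-5 - 4*4)) + (-4 + (-4)**2 + 16*(-4)))**2 = ((23 + (-5 - 16)) + (-4 + 16 - 64))**2 = ((23 - 21) - 52)**2 = (2 - 52)**2 = (-50)**2 = 2500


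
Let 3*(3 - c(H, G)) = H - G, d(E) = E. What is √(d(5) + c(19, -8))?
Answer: I ≈ 1.0*I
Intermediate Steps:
c(H, G) = 3 - H/3 + G/3 (c(H, G) = 3 - (H - G)/3 = 3 + (-H/3 + G/3) = 3 - H/3 + G/3)
√(d(5) + c(19, -8)) = √(5 + (3 - ⅓*19 + (⅓)*(-8))) = √(5 + (3 - 19/3 - 8/3)) = √(5 - 6) = √(-1) = I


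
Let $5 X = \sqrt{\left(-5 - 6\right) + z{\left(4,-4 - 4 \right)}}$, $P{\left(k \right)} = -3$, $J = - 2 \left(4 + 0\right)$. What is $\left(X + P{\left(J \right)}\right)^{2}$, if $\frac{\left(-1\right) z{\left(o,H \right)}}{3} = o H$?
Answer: $\frac{\left(15 - \sqrt{85}\right)^{2}}{25} \approx 1.3365$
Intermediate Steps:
$J = -8$ ($J = \left(-2\right) 4 = -8$)
$z{\left(o,H \right)} = - 3 H o$ ($z{\left(o,H \right)} = - 3 o H = - 3 H o$)
$X = \frac{\sqrt{85}}{5}$ ($X = \frac{\sqrt{\left(-5 - 6\right) - 3 \left(-4 - 4\right) 4}}{5} = \frac{\sqrt{-11 - \left(-24\right) 4}}{5} = \frac{\sqrt{-11 + 96}}{5} = \frac{\sqrt{85}}{5} \approx 1.8439$)
$\left(X + P{\left(J \right)}\right)^{2} = \left(\frac{\sqrt{85}}{5} - 3\right)^{2} = \left(-3 + \frac{\sqrt{85}}{5}\right)^{2}$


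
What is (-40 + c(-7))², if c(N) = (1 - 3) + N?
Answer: 2401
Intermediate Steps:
c(N) = -2 + N
(-40 + c(-7))² = (-40 + (-2 - 7))² = (-40 - 9)² = (-49)² = 2401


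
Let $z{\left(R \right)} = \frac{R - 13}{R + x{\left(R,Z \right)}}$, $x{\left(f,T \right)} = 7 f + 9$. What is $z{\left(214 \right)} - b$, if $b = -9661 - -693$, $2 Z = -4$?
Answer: $\frac{15434129}{1721} \approx 8968.1$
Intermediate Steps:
$Z = -2$ ($Z = \frac{1}{2} \left(-4\right) = -2$)
$x{\left(f,T \right)} = 9 + 7 f$
$b = -8968$ ($b = -9661 + 693 = -8968$)
$z{\left(R \right)} = \frac{-13 + R}{9 + 8 R}$ ($z{\left(R \right)} = \frac{R - 13}{R + \left(9 + 7 R\right)} = \frac{-13 + R}{9 + 8 R}$)
$z{\left(214 \right)} - b = \frac{-13 + 214}{9 + 8 \cdot 214} - -8968 = \frac{1}{9 + 1712} \cdot 201 + 8968 = \frac{1}{1721} \cdot 201 + 8968 = \frac{201}{1721} + 8968 = \frac{15434129}{1721}$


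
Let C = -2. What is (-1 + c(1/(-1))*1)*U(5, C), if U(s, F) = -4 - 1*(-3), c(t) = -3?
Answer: 4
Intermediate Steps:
U(s, F) = -1 (U(s, F) = -4 + 3 = -1)
(-1 + c(1/(-1))*1)*U(5, C) = (-1 - 3*1)*(-1) = (-1 - 3)*(-1) = -4*(-1) = 4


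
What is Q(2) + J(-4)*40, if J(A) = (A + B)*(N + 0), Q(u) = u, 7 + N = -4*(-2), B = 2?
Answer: -78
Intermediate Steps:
N = 1 (N = -7 - 4*(-2) = -7 + 8 = 1)
J(A) = 2 + A (J(A) = (A + 2)*(1 + 0) = (2 + A)*1 = 2 + A)
Q(2) + J(-4)*40 = 2 + (2 - 4)*40 = 2 - 2*40 = 2 - 80 = -78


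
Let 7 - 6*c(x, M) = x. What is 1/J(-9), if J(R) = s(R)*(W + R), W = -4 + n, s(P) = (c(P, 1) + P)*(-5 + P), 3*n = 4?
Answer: -9/9310 ≈ -0.00096670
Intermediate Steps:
n = 4/3 (n = (1/3)*4 = 4/3 ≈ 1.3333)
c(x, M) = 7/6 - x/6
s(P) = (-5 + P)*(7/6 + 5*P/6) (s(P) = ((7/6 - P/6) + P)*(-5 + P) = (7/6 + 5*P/6)*(-5 + P) = (-5 + P)*(7/6 + 5*P/6))
W = -8/3 (W = -4 + 4/3 = -8/3 ≈ -2.6667)
J(R) = (-8/3 + R)*(-35/6 - 3*R + 5*R**2/6) (J(R) = (-35/6 - 3*R + 5*R**2/6)*(-8/3 + R) = (-8/3 + R)*(-35/6 - 3*R + 5*R**2/6))
1/J(-9) = 1/(140/9 - 47/9*(-9)**2 + (5/6)*(-9)**3 + (13/6)*(-9)) = 1/(140/9 - 47/9*81 + (5/6)*(-729) - 39/2) = 1/(140/9 - 423 - 1215/2 - 39/2) = 1/(-9310/9) = -9/9310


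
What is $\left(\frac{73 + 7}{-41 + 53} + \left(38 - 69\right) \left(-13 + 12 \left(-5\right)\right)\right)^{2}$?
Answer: $\frac{46362481}{9} \approx 5.1514 \cdot 10^{6}$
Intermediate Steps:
$\left(\frac{73 + 7}{-41 + 53} + \left(38 - 69\right) \left(-13 + 12 \left(-5\right)\right)\right)^{2} = \left(\frac{80}{12} - 31 \left(-13 - 60\right)\right)^{2} = \left(80 \cdot \frac{1}{12} - -2263\right)^{2} = \left(\frac{20}{3} + 2263\right)^{2} = \left(\frac{6809}{3}\right)^{2} = \frac{46362481}{9}$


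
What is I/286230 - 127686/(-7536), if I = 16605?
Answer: 203737217/11983496 ≈ 17.001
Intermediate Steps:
I/286230 - 127686/(-7536) = 16605/286230 - 127686/(-7536) = 16605*(1/286230) - 127686*(-1/7536) = 1107/19082 + 21281/1256 = 203737217/11983496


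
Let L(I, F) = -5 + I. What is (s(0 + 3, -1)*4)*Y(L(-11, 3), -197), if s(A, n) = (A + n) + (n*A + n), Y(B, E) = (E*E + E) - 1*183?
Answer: -307432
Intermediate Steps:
Y(B, E) = -183 + E + E² (Y(B, E) = (E² + E) - 183 = (E + E²) - 183 = -183 + E + E²)
s(A, n) = A + 2*n + A*n (s(A, n) = (A + n) + (A*n + n) = (A + n) + (n + A*n) = A + 2*n + A*n)
(s(0 + 3, -1)*4)*Y(L(-11, 3), -197) = (((0 + 3) + 2*(-1) + (0 + 3)*(-1))*4)*(-183 - 197 + (-197)²) = ((3 - 2 + 3*(-1))*4)*(-183 - 197 + 38809) = ((3 - 2 - 3)*4)*38429 = -2*4*38429 = -8*38429 = -307432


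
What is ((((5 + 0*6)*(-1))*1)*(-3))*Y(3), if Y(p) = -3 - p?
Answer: -90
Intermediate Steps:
((((5 + 0*6)*(-1))*1)*(-3))*Y(3) = ((((5 + 0*6)*(-1))*1)*(-3))*(-3 - 1*3) = ((((5 + 0)*(-1))*1)*(-3))*(-3 - 3) = (((5*(-1))*1)*(-3))*(-6) = (-5*1*(-3))*(-6) = -5*(-3)*(-6) = 15*(-6) = -90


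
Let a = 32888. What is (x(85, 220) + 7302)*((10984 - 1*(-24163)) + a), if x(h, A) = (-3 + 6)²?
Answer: 497403885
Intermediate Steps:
x(h, A) = 9 (x(h, A) = 3² = 9)
(x(85, 220) + 7302)*((10984 - 1*(-24163)) + a) = (9 + 7302)*((10984 - 1*(-24163)) + 32888) = 7311*((10984 + 24163) + 32888) = 7311*(35147 + 32888) = 7311*68035 = 497403885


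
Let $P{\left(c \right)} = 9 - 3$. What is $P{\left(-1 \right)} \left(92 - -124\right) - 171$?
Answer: $1125$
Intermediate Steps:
$P{\left(c \right)} = 6$
$P{\left(-1 \right)} \left(92 - -124\right) - 171 = 6 \left(92 - -124\right) - 171 = 6 \left(92 + 124\right) - 171 = 6 \cdot 216 - 171 = 1296 - 171 = 1125$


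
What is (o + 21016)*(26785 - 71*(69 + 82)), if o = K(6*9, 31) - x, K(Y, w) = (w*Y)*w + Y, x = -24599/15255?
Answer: 17880684490816/15255 ≈ 1.1721e+9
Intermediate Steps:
x = -24599/15255 (x = -24599*1/15255 = -24599/15255 ≈ -1.6125)
K(Y, w) = Y + Y*w² (K(Y, w) = (Y*w)*w + Y = Y*w² + Y = Y + Y*w²)
o = 792491339/15255 (o = (6*9)*(1 + 31²) - 1*(-24599/15255) = 54*(1 + 961) + 24599/15255 = 54*962 + 24599/15255 = 51948 + 24599/15255 = 792491339/15255 ≈ 51950.)
(o + 21016)*(26785 - 71*(69 + 82)) = (792491339/15255 + 21016)*(26785 - 71*(69 + 82)) = 1113090419*(26785 - 71*151)/15255 = 1113090419*(26785 - 10721)/15255 = (1113090419/15255)*16064 = 17880684490816/15255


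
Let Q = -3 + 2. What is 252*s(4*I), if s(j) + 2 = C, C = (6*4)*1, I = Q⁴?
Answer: 5544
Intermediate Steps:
Q = -1
I = 1 (I = (-1)⁴ = 1)
C = 24 (C = 24*1 = 24)
s(j) = 22 (s(j) = -2 + 24 = 22)
252*s(4*I) = 252*22 = 5544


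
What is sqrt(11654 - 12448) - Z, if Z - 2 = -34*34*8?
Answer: 9246 + I*sqrt(794) ≈ 9246.0 + 28.178*I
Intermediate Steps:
Z = -9246 (Z = 2 - 34*34*8 = 2 - 1156*8 = 2 - 9248 = -9246)
sqrt(11654 - 12448) - Z = sqrt(11654 - 12448) - 1*(-9246) = sqrt(-794) + 9246 = I*sqrt(794) + 9246 = 9246 + I*sqrt(794)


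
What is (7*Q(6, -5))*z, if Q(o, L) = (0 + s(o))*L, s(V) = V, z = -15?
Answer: 3150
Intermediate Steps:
Q(o, L) = L*o (Q(o, L) = (0 + o)*L = o*L = L*o)
(7*Q(6, -5))*z = (7*(-5*6))*(-15) = (7*(-30))*(-15) = -210*(-15) = 3150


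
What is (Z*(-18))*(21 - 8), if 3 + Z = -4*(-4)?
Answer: -3042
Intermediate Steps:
Z = 13 (Z = -3 - 4*(-4) = -3 + 16 = 13)
(Z*(-18))*(21 - 8) = (13*(-18))*(21 - 8) = -234*13 = -3042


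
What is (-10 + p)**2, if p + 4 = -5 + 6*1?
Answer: 169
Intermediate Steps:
p = -3 (p = -4 + (-5 + 6*1) = -4 + (-5 + 6) = -4 + 1 = -3)
(-10 + p)**2 = (-10 - 3)**2 = (-13)**2 = 169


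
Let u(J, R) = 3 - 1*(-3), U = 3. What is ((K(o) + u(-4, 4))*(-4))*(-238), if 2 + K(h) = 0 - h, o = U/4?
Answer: 3094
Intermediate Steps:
u(J, R) = 6 (u(J, R) = 3 + 3 = 6)
o = 3/4 ≈ 0.75000
K(h) = -2 - h (K(h) = -2 + (0 - h) = -2 - h)
((K(o) + u(-4, 4))*(-4))*(-238) = (((-2 - 1*3/4) + 6)*(-4))*(-238) = (((-2 - 3/4) + 6)*(-4))*(-238) = ((-11/4 + 6)*(-4))*(-238) = ((13/4)*(-4))*(-238) = -13*(-238) = 3094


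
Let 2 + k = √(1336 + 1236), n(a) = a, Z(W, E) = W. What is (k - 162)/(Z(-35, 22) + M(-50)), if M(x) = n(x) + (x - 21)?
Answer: 41/39 - √643/78 ≈ 0.72619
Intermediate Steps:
k = -2 + 2*√643 (k = -2 + √(1336 + 1236) = -2 + √2572 = -2 + 2*√643 ≈ 48.715)
M(x) = -21 + 2*x (M(x) = x + (x - 21) = x + (-21 + x) = -21 + 2*x)
(k - 162)/(Z(-35, 22) + M(-50)) = ((-2 + 2*√643) - 162)/(-35 + (-21 + 2*(-50))) = (-164 + 2*√643)/(-35 + (-21 - 100)) = (-164 + 2*√643)/(-35 - 121) = (-164 + 2*√643)/(-156) = (-164 + 2*√643)*(-1/156) = 41/39 - √643/78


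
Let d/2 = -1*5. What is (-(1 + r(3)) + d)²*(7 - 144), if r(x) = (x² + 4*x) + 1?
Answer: -149193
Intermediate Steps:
d = -10 (d = 2*(-1*5) = 2*(-5) = -10)
r(x) = 1 + x² + 4*x
(-(1 + r(3)) + d)²*(7 - 144) = (-(1 + (1 + 3² + 4*3)) - 10)²*(7 - 144) = (-(1 + (1 + 9 + 12)) - 10)²*(-137) = (-(1 + 22) - 10)²*(-137) = (-1*23 - 10)²*(-137) = (-23 - 10)²*(-137) = (-33)²*(-137) = 1089*(-137) = -149193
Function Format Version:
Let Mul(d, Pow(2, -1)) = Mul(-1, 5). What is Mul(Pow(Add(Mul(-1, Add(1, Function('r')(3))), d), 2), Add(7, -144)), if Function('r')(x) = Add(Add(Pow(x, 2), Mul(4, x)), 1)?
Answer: -149193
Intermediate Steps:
d = -10 (d = Mul(2, Mul(-1, 5)) = Mul(2, -5) = -10)
Function('r')(x) = Add(1, Pow(x, 2), Mul(4, x))
Mul(Pow(Add(Mul(-1, Add(1, Function('r')(3))), d), 2), Add(7, -144)) = Mul(Pow(Add(Mul(-1, Add(1, Add(1, Pow(3, 2), Mul(4, 3)))), -10), 2), Add(7, -144)) = Mul(Pow(Add(Mul(-1, Add(1, Add(1, 9, 12))), -10), 2), -137) = Mul(Pow(Add(Mul(-1, Add(1, 22)), -10), 2), -137) = Mul(Pow(Add(Mul(-1, 23), -10), 2), -137) = Mul(Pow(Add(-23, -10), 2), -137) = Mul(Pow(-33, 2), -137) = Mul(1089, -137) = -149193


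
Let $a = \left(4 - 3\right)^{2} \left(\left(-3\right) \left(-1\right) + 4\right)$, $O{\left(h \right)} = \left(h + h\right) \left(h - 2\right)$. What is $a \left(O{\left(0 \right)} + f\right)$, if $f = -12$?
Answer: $-84$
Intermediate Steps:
$O{\left(h \right)} = 2 h \left(-2 + h\right)$
$a = 7$ ($a = 1^{2} \left(3 + 4\right) = 1 \cdot 7 = 7$)
$a \left(O{\left(0 \right)} + f\right) = 7 \left(2 \cdot 0 \left(-2 + 0\right) - 12\right) = 7 \left(2 \cdot 0 \left(-2\right) - 12\right) = 7 \left(0 - 12\right) = 7 \left(-12\right) = -84$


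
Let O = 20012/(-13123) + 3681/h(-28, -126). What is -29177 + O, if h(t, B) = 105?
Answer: -13385740484/459305 ≈ -29143.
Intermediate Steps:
O = 15401501/459305 (O = 20012/(-13123) + 3681/105 = 20012*(-1/13123) + 3681*(1/105) = -20012/13123 + 1227/35 = 15401501/459305 ≈ 33.532)
-29177 + O = -29177 + 15401501/459305 = -13385740484/459305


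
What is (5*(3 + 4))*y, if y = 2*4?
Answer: 280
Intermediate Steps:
y = 8
(5*(3 + 4))*y = (5*(3 + 4))*8 = (5*7)*8 = 35*8 = 280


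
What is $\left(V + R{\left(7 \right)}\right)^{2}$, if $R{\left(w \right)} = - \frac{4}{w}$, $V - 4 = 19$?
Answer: $\frac{24649}{49} \approx 503.04$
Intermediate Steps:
$V = 23$ ($V = 4 + 19 = 23$)
$\left(V + R{\left(7 \right)}\right)^{2} = \left(23 - \frac{4}{7}\right)^{2} = \left(\frac{157}{7}\right)^{2} = \frac{24649}{49}$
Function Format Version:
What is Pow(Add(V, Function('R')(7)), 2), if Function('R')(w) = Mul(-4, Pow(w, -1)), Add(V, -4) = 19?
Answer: Rational(24649, 49) ≈ 503.04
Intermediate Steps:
V = 23 (V = Add(4, 19) = 23)
Pow(Add(V, Function('R')(7)), 2) = Pow(Add(23, Mul(-4, Pow(7, -1))), 2) = Pow(Add(23, Mul(-4, Rational(1, 7))), 2) = Pow(Add(23, Rational(-4, 7)), 2) = Pow(Rational(157, 7), 2) = Rational(24649, 49)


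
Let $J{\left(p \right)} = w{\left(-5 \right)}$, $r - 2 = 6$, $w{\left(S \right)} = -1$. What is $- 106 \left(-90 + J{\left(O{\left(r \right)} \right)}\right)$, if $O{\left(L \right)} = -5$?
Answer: $9646$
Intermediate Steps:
$r = 8$ ($r = 2 + 6 = 8$)
$J{\left(p \right)} = -1$
$- 106 \left(-90 + J{\left(O{\left(r \right)} \right)}\right) = - 106 \left(-90 - 1\right) = \left(-106\right) \left(-91\right) = 9646$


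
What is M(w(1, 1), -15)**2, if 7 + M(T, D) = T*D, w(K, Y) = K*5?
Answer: 6724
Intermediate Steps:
w(K, Y) = 5*K
M(T, D) = -7 + D*T (M(T, D) = -7 + T*D = -7 + D*T)
M(w(1, 1), -15)**2 = (-7 - 75)**2 = (-82)**2 = 6724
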